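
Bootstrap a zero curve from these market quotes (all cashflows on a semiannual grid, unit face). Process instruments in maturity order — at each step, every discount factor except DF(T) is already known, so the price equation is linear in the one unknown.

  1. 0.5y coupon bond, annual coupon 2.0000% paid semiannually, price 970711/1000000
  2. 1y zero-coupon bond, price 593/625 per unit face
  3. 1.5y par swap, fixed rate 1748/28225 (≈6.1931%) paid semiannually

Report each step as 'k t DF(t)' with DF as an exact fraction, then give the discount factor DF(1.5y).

step 1 [0.5y] bond c/2=1/100: DF=(970711/1000000 − 1/100·(0))/(1+1/100) = 9611/10000 ≈ 0.961100
step 2 [1y] zero: DF = P = 593/625 ≈ 0.948800
step 3 [1.5y] swap r/2=874/28225: DF=(1 − 874/28225·(0.961100+0.948800))/(1+874/28225) = 4563/5000 ≈ 0.912600

1 1/2 9611/10000
2 1 593/625
3 3/2 4563/5000
DF(1.5y) = 4563/5000 ≈ 0.912600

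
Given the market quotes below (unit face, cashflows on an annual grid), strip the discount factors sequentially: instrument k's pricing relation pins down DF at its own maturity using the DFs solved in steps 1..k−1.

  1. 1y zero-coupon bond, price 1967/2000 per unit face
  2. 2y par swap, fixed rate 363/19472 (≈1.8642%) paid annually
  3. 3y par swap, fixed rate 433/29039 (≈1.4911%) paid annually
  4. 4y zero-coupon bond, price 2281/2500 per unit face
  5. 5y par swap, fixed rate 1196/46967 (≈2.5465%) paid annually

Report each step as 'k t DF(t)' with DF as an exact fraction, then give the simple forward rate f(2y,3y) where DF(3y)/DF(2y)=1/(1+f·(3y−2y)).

1 1 1967/2000
2 2 9637/10000
3 3 9567/10000
4 4 2281/2500
5 5 2201/2500
f(2y,3y) = ((9637/10000)/(9567/10000) − 1)/(1) = 70/9567 ≈ 0.7317%

step 1 [1y] zero: DF = P = 1967/2000 ≈ 0.983500
step 2 [2y] swap r/1=363/19472: DF=(1 − 363/19472·(0.983500))/(1+363/19472) = 9637/10000 ≈ 0.963700
step 3 [3y] swap r/1=433/29039: DF=(1 − 433/29039·(0.983500+0.963700))/(1+433/29039) = 9567/10000 ≈ 0.956700
step 4 [4y] zero: DF = P = 2281/2500 ≈ 0.912400
step 5 [5y] swap r/1=1196/46967: DF=(1 − 1196/46967·(0.983500+0.963700+0.956700+0.912400))/(1+1196/46967) = 2201/2500 ≈ 0.880400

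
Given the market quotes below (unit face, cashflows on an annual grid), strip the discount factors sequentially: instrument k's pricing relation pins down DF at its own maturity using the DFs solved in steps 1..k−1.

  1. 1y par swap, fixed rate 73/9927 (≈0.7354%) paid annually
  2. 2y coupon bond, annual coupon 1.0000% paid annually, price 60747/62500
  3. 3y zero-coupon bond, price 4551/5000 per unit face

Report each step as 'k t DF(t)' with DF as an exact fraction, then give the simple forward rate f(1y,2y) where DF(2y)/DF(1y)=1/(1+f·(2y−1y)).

step 1 [1y] swap r/1=73/9927: DF=(1 − 73/9927·(0))/(1+73/9927) = 9927/10000 ≈ 0.992700
step 2 [2y] bond c/1=1/100: DF=(60747/62500 − 1/100·(0.992700))/(1+1/100) = 381/400 ≈ 0.952500
step 3 [3y] zero: DF = P = 4551/5000 ≈ 0.910200

1 1 9927/10000
2 2 381/400
3 3 4551/5000
f(1y,2y) = ((9927/10000)/(381/400) − 1)/(1) = 134/3175 ≈ 4.2205%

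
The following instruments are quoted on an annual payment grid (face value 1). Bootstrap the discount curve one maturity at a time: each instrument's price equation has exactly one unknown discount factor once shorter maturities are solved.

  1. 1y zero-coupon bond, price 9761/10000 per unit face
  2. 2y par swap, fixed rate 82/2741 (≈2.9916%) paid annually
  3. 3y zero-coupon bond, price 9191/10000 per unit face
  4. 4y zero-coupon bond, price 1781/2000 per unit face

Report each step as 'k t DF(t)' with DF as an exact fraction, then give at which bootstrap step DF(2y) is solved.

1 1 9761/10000
2 2 4713/5000
3 3 9191/10000
4 4 1781/2000
DF(2y) is solved at step 2

step 1 [1y] zero: DF = P = 9761/10000 ≈ 0.976100
step 2 [2y] swap r/1=82/2741: DF=(1 − 82/2741·(0.976100))/(1+82/2741) = 4713/5000 ≈ 0.942600
step 3 [3y] zero: DF = P = 9191/10000 ≈ 0.919100
step 4 [4y] zero: DF = P = 1781/2000 ≈ 0.890500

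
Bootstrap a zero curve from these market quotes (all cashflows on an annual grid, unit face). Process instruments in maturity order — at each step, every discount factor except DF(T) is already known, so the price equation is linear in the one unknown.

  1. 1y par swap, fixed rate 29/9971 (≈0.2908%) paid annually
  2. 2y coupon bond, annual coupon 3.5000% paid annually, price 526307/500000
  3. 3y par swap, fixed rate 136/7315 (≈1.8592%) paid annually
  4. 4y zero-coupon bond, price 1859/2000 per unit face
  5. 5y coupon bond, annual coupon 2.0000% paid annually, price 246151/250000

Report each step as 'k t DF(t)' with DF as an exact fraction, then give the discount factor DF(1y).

1 1 9971/10000
2 2 9833/10000
3 3 591/625
4 4 1859/2000
5 5 8897/10000
DF(1y) = 9971/10000 ≈ 0.997100

step 1 [1y] swap r/1=29/9971: DF=(1 − 29/9971·(0))/(1+29/9971) = 9971/10000 ≈ 0.997100
step 2 [2y] bond c/1=7/200: DF=(526307/500000 − 7/200·(0.997100))/(1+7/200) = 9833/10000 ≈ 0.983300
step 3 [3y] swap r/1=136/7315: DF=(1 − 136/7315·(0.997100+0.983300))/(1+136/7315) = 591/625 ≈ 0.945600
step 4 [4y] zero: DF = P = 1859/2000 ≈ 0.929500
step 5 [5y] bond c/1=1/50: DF=(246151/250000 − 1/50·(0.997100+0.983300+0.945600+0.929500))/(1+1/50) = 8897/10000 ≈ 0.889700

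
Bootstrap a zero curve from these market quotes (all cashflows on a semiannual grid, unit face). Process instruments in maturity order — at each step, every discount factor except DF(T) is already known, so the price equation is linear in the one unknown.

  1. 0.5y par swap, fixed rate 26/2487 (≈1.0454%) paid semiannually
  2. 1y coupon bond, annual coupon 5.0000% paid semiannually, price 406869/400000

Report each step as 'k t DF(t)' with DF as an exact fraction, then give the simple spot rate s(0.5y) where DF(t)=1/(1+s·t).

step 1 [0.5y] swap r/2=13/2487: DF=(1 − 13/2487·(0))/(1+13/2487) = 2487/2500 ≈ 0.994800
step 2 [1y] bond c/2=1/40: DF=(406869/400000 − 1/40·(0.994800))/(1+1/40) = 9681/10000 ≈ 0.968100

1 1/2 2487/2500
2 1 9681/10000
s(0.5y) = (1/(2487/2500) − 1)/(1/2) = 26/2487 ≈ 1.0454%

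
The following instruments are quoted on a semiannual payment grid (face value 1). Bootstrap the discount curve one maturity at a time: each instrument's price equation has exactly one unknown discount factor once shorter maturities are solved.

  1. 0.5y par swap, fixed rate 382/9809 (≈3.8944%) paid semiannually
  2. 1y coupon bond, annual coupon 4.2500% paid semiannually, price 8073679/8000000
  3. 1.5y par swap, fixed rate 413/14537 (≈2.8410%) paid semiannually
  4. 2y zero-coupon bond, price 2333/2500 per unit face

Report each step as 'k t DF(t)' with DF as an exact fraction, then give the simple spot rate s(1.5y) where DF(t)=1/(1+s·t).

step 1 [0.5y] swap r/2=191/9809: DF=(1 − 191/9809·(0))/(1+191/9809) = 9809/10000 ≈ 0.980900
step 2 [1y] bond c/2=17/800: DF=(8073679/8000000 − 17/800·(0.980900))/(1+17/800) = 4839/5000 ≈ 0.967800
step 3 [1.5y] swap r/2=413/29074: DF=(1 − 413/29074·(0.980900+0.967800))/(1+413/29074) = 9587/10000 ≈ 0.958700
step 4 [2y] zero: DF = P = 2333/2500 ≈ 0.933200

1 1/2 9809/10000
2 1 4839/5000
3 3/2 9587/10000
4 2 2333/2500
s(1.5y) = (1/(9587/10000) − 1)/(3/2) = 826/28761 ≈ 2.8719%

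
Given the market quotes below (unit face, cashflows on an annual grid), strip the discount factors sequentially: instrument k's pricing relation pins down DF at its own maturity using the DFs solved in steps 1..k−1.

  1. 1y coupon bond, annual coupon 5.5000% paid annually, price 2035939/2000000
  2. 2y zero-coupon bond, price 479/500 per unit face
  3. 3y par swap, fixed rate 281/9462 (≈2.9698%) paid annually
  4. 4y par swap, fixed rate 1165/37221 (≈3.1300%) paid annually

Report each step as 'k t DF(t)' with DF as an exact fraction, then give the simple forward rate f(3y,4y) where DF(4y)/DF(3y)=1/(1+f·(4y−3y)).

step 1 [1y] bond c/1=11/200: DF=(2035939/2000000 − 11/200·(0))/(1+11/200) = 9649/10000 ≈ 0.964900
step 2 [2y] zero: DF = P = 479/500 ≈ 0.958000
step 3 [3y] swap r/1=281/9462: DF=(1 − 281/9462·(0.964900+0.958000))/(1+281/9462) = 9157/10000 ≈ 0.915700
step 4 [4y] swap r/1=1165/37221: DF=(1 − 1165/37221·(0.964900+0.958000+0.915700))/(1+1165/37221) = 1767/2000 ≈ 0.883500

1 1 9649/10000
2 2 479/500
3 3 9157/10000
4 4 1767/2000
f(3y,4y) = ((9157/10000)/(1767/2000) − 1)/(1) = 322/8835 ≈ 3.6446%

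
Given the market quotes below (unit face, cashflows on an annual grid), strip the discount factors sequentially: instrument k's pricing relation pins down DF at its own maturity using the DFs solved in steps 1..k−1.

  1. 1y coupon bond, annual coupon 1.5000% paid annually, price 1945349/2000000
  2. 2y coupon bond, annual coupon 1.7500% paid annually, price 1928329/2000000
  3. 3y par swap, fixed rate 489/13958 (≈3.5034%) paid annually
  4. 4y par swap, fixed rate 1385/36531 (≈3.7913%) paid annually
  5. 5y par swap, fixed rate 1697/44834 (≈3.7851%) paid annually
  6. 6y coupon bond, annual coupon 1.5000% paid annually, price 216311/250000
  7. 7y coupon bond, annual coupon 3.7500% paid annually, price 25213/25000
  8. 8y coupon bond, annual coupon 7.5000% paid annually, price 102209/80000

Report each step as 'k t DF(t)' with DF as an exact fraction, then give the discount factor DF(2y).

1 1 9583/10000
2 2 9311/10000
3 3 4511/5000
4 4 1723/2000
5 5 8303/10000
6 6 3931/5000
7 7 977/1250
8 8 7663/10000
DF(2y) = 9311/10000 ≈ 0.931100

step 1 [1y] bond c/1=3/200: DF=(1945349/2000000 − 3/200·(0))/(1+3/200) = 9583/10000 ≈ 0.958300
step 2 [2y] bond c/1=7/400: DF=(1928329/2000000 − 7/400·(0.958300))/(1+7/400) = 9311/10000 ≈ 0.931100
step 3 [3y] swap r/1=489/13958: DF=(1 − 489/13958·(0.958300+0.931100))/(1+489/13958) = 4511/5000 ≈ 0.902200
step 4 [4y] swap r/1=1385/36531: DF=(1 − 1385/36531·(0.958300+0.931100+0.902200))/(1+1385/36531) = 1723/2000 ≈ 0.861500
step 5 [5y] swap r/1=1697/44834: DF=(1 − 1697/44834·(0.958300+0.931100+0.902200+0.861500))/(1+1697/44834) = 8303/10000 ≈ 0.830300
step 6 [6y] bond c/1=3/200: DF=(216311/250000 − 3/200·(0.958300+0.931100+0.902200+0.861500+0.830300))/(1+3/200) = 3931/5000 ≈ 0.786200
step 7 [7y] bond c/1=3/80: DF=(25213/25000 − 3/80·(0.958300+0.931100+0.902200+0.861500+0.830300+0.786200))/(1+3/80) = 977/1250 ≈ 0.781600
step 8 [8y] bond c/1=3/40: DF=(102209/80000 − 3/40·(0.958300+0.931100+0.902200+0.861500+0.830300+0.786200+0.781600))/(1+3/40) = 7663/10000 ≈ 0.766300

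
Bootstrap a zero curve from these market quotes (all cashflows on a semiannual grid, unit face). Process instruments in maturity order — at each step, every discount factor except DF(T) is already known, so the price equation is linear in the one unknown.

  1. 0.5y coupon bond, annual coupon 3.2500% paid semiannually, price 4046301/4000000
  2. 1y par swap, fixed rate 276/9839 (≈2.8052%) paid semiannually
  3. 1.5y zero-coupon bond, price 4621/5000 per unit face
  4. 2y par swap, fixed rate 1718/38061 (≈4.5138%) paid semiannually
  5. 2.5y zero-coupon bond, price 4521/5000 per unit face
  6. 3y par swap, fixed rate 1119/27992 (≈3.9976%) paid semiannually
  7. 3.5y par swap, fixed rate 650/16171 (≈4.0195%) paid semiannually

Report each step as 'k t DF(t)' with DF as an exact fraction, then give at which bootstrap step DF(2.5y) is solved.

1 1/2 4977/5000
2 1 2431/2500
3 3/2 4621/5000
4 2 9141/10000
5 5/2 4521/5000
6 3 8881/10000
7 7/2 87/100
DF(2.5y) is solved at step 5

step 1 [0.5y] bond c/2=13/800: DF=(4046301/4000000 − 13/800·(0))/(1+13/800) = 4977/5000 ≈ 0.995400
step 2 [1y] swap r/2=138/9839: DF=(1 − 138/9839·(0.995400))/(1+138/9839) = 2431/2500 ≈ 0.972400
step 3 [1.5y] zero: DF = P = 4621/5000 ≈ 0.924200
step 4 [2y] swap r/2=859/38061: DF=(1 − 859/38061·(0.995400+0.972400+0.924200))/(1+859/38061) = 9141/10000 ≈ 0.914100
step 5 [2.5y] zero: DF = P = 4521/5000 ≈ 0.904200
step 6 [3y] swap r/2=1119/55984: DF=(1 − 1119/55984·(0.995400+0.972400+0.924200+0.914100+0.904200))/(1+1119/55984) = 8881/10000 ≈ 0.888100
step 7 [3.5y] swap r/2=325/16171: DF=(1 − 325/16171·(0.995400+0.972400+0.924200+0.914100+0.904200+0.888100))/(1+325/16171) = 87/100 ≈ 0.870000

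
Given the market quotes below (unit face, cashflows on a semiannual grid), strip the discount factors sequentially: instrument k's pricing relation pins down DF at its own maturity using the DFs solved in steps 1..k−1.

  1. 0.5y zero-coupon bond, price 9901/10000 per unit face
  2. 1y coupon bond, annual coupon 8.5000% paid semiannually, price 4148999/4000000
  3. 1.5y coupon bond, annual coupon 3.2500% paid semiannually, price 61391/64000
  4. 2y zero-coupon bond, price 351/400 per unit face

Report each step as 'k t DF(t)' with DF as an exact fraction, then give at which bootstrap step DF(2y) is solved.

step 1 [0.5y] zero: DF = P = 9901/10000 ≈ 0.990100
step 2 [1y] bond c/2=17/400: DF=(4148999/4000000 − 17/400·(0.990100))/(1+17/400) = 4773/5000 ≈ 0.954600
step 3 [1.5y] bond c/2=13/800: DF=(61391/64000 − 13/800·(0.990100+0.954600))/(1+13/800) = 1141/1250 ≈ 0.912800
step 4 [2y] zero: DF = P = 351/400 ≈ 0.877500

1 1/2 9901/10000
2 1 4773/5000
3 3/2 1141/1250
4 2 351/400
DF(2y) is solved at step 4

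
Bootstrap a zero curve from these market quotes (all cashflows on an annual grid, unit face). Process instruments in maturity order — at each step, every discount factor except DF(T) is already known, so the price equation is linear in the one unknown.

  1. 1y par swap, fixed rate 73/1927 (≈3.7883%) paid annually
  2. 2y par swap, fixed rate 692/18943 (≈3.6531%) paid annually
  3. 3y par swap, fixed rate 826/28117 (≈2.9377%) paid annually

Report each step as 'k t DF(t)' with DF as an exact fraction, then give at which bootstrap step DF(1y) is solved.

step 1 [1y] swap r/1=73/1927: DF=(1 − 73/1927·(0))/(1+73/1927) = 1927/2000 ≈ 0.963500
step 2 [2y] swap r/1=692/18943: DF=(1 − 692/18943·(0.963500))/(1+692/18943) = 2327/2500 ≈ 0.930800
step 3 [3y] swap r/1=826/28117: DF=(1 − 826/28117·(0.963500+0.930800))/(1+826/28117) = 4587/5000 ≈ 0.917400

1 1 1927/2000
2 2 2327/2500
3 3 4587/5000
DF(1y) is solved at step 1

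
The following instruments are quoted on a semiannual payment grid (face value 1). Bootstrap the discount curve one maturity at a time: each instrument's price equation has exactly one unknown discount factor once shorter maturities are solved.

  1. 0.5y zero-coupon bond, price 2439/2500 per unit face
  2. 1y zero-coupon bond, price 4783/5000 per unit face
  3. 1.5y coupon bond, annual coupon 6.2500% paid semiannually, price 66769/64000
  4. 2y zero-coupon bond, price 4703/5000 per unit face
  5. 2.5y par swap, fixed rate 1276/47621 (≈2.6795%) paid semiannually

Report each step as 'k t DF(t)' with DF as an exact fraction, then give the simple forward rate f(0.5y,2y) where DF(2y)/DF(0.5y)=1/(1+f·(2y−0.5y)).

step 1 [0.5y] zero: DF = P = 2439/2500 ≈ 0.975600
step 2 [1y] zero: DF = P = 4783/5000 ≈ 0.956600
step 3 [1.5y] bond c/2=1/32: DF=(66769/64000 − 1/32·(0.975600+0.956600))/(1+1/32) = 9531/10000 ≈ 0.953100
step 4 [2y] zero: DF = P = 4703/5000 ≈ 0.940600
step 5 [2.5y] swap r/2=638/47621: DF=(1 − 638/47621·(0.975600+0.956600+0.953100+0.940600))/(1+638/47621) = 4681/5000 ≈ 0.936200

1 1/2 2439/2500
2 1 4783/5000
3 3/2 9531/10000
4 2 4703/5000
5 5/2 4681/5000
f(0.5y,2y) = ((2439/2500)/(4703/5000) − 1)/(3/2) = 350/14109 ≈ 2.4807%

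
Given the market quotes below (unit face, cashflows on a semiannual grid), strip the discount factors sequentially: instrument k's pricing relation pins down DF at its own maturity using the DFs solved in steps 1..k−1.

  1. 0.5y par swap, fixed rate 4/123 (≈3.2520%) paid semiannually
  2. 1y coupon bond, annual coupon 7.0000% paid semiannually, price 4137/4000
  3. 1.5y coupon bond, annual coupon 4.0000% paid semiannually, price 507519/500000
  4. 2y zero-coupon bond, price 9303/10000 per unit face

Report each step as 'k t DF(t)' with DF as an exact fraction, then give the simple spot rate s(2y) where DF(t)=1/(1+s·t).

1 1/2 123/125
2 1 483/500
3 3/2 9569/10000
4 2 9303/10000
s(2y) = (1/(9303/10000) − 1)/(2) = 697/18606 ≈ 3.7461%

step 1 [0.5y] swap r/2=2/123: DF=(1 − 2/123·(0))/(1+2/123) = 123/125 ≈ 0.984000
step 2 [1y] bond c/2=7/200: DF=(4137/4000 − 7/200·(0.984000))/(1+7/200) = 483/500 ≈ 0.966000
step 3 [1.5y] bond c/2=1/50: DF=(507519/500000 − 1/50·(0.984000+0.966000))/(1+1/50) = 9569/10000 ≈ 0.956900
step 4 [2y] zero: DF = P = 9303/10000 ≈ 0.930300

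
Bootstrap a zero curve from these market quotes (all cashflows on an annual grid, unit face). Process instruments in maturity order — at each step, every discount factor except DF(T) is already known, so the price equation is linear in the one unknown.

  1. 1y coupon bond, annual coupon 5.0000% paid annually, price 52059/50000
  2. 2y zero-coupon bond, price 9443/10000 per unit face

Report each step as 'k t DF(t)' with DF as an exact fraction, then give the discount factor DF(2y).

1 1 2479/2500
2 2 9443/10000
DF(2y) = 9443/10000 ≈ 0.944300

step 1 [1y] bond c/1=1/20: DF=(52059/50000 − 1/20·(0))/(1+1/20) = 2479/2500 ≈ 0.991600
step 2 [2y] zero: DF = P = 9443/10000 ≈ 0.944300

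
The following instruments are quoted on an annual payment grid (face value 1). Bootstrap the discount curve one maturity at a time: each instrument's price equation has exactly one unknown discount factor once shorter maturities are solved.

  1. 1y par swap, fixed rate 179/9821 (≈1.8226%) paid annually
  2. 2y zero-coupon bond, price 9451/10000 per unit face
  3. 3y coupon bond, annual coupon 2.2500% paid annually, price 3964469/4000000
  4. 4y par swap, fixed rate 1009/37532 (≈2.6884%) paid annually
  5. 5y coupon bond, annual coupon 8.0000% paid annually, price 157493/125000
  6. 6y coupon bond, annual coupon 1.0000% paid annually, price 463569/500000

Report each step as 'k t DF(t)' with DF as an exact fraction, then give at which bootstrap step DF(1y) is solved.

step 1 [1y] swap r/1=179/9821: DF=(1 − 179/9821·(0))/(1+179/9821) = 9821/10000 ≈ 0.982100
step 2 [2y] zero: DF = P = 9451/10000 ≈ 0.945100
step 3 [3y] bond c/1=9/400: DF=(3964469/4000000 − 9/400·(0.982100+0.945100))/(1+9/400) = 9269/10000 ≈ 0.926900
step 4 [4y] swap r/1=1009/37532: DF=(1 − 1009/37532·(0.982100+0.945100+0.926900))/(1+1009/37532) = 8991/10000 ≈ 0.899100
step 5 [5y] bond c/1=2/25: DF=(157493/125000 − 2/25·(0.982100+0.945100+0.926900+0.899100))/(1+2/25) = 4443/5000 ≈ 0.888600
step 6 [6y] bond c/1=1/100: DF=(463569/500000 − 1/100·(0.982100+0.945100+0.926900+0.899100+0.888600))/(1+1/100) = 109/125 ≈ 0.872000

1 1 9821/10000
2 2 9451/10000
3 3 9269/10000
4 4 8991/10000
5 5 4443/5000
6 6 109/125
DF(1y) is solved at step 1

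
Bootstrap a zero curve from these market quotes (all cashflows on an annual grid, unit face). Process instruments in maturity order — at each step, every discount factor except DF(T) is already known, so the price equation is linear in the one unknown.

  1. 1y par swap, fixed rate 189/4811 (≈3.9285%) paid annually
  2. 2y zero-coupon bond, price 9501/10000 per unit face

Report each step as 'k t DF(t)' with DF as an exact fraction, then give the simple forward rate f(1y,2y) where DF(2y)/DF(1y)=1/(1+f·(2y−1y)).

step 1 [1y] swap r/1=189/4811: DF=(1 − 189/4811·(0))/(1+189/4811) = 4811/5000 ≈ 0.962200
step 2 [2y] zero: DF = P = 9501/10000 ≈ 0.950100

1 1 4811/5000
2 2 9501/10000
f(1y,2y) = ((4811/5000)/(9501/10000) − 1)/(1) = 121/9501 ≈ 1.2736%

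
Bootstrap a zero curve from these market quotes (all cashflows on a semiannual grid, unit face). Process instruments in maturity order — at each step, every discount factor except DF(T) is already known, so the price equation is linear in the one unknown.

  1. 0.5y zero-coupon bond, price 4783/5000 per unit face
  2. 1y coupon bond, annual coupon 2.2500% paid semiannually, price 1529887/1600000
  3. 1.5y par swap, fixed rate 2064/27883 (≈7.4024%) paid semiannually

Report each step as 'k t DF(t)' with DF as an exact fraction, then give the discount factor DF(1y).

step 1 [0.5y] zero: DF = P = 4783/5000 ≈ 0.956600
step 2 [1y] bond c/2=9/800: DF=(1529887/1600000 − 9/800·(0.956600))/(1+9/800) = 9349/10000 ≈ 0.934900
step 3 [1.5y] swap r/2=1032/27883: DF=(1 − 1032/27883·(0.956600+0.934900))/(1+1032/27883) = 1121/1250 ≈ 0.896800

1 1/2 4783/5000
2 1 9349/10000
3 3/2 1121/1250
DF(1y) = 9349/10000 ≈ 0.934900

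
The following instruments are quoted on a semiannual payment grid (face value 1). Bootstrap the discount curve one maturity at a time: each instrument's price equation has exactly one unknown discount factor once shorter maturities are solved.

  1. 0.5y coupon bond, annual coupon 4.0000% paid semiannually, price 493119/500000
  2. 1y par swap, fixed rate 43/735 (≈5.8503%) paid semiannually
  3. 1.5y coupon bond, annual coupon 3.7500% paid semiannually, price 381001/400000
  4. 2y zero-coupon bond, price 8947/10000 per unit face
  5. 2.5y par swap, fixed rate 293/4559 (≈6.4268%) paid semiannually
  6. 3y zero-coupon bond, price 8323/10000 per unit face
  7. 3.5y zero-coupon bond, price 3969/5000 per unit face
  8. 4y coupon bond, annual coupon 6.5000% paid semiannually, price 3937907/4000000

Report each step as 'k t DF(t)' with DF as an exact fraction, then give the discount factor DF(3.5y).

1 1/2 9669/10000
2 1 9441/10000
3 3/2 4499/5000
4 2 8947/10000
5 5/2 1707/2000
6 3 8323/10000
7 7/2 3969/5000
8 4 1897/2500
DF(3.5y) = 3969/5000 ≈ 0.793800

step 1 [0.5y] bond c/2=1/50: DF=(493119/500000 − 1/50·(0))/(1+1/50) = 9669/10000 ≈ 0.966900
step 2 [1y] swap r/2=43/1470: DF=(1 − 43/1470·(0.966900))/(1+43/1470) = 9441/10000 ≈ 0.944100
step 3 [1.5y] bond c/2=3/160: DF=(381001/400000 − 3/160·(0.966900+0.944100))/(1+3/160) = 4499/5000 ≈ 0.899800
step 4 [2y] zero: DF = P = 8947/10000 ≈ 0.894700
step 5 [2.5y] swap r/2=293/9118: DF=(1 − 293/9118·(0.966900+0.944100+0.899800+0.894700))/(1+293/9118) = 1707/2000 ≈ 0.853500
step 6 [3y] zero: DF = P = 8323/10000 ≈ 0.832300
step 7 [3.5y] zero: DF = P = 3969/5000 ≈ 0.793800
step 8 [4y] bond c/2=13/400: DF=(3937907/4000000 − 13/400·(0.966900+0.944100+0.899800+0.894700+0.853500+0.832300+0.793800))/(1+13/400) = 1897/2500 ≈ 0.758800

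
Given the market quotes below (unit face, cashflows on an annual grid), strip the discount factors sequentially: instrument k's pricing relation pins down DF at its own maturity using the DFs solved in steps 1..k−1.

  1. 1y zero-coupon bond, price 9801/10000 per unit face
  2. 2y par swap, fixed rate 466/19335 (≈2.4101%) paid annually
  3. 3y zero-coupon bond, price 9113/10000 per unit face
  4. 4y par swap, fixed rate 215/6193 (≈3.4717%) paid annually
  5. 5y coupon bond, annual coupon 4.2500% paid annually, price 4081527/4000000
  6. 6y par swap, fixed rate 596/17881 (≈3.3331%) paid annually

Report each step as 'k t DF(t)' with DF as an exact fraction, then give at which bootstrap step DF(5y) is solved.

step 1 [1y] zero: DF = P = 9801/10000 ≈ 0.980100
step 2 [2y] swap r/1=466/19335: DF=(1 − 466/19335·(0.980100))/(1+466/19335) = 4767/5000 ≈ 0.953400
step 3 [3y] zero: DF = P = 9113/10000 ≈ 0.911300
step 4 [4y] swap r/1=215/6193: DF=(1 − 215/6193·(0.980100+0.953400+0.911300))/(1+215/6193) = 871/1000 ≈ 0.871000
step 5 [5y] bond c/1=17/400: DF=(4081527/4000000 − 17/400·(0.980100+0.953400+0.911300+0.871000))/(1+17/400) = 8273/10000 ≈ 0.827300
step 6 [6y] swap r/1=596/17881: DF=(1 − 596/17881·(0.980100+0.953400+0.911300+0.871000+0.827300))/(1+596/17881) = 2053/2500 ≈ 0.821200

1 1 9801/10000
2 2 4767/5000
3 3 9113/10000
4 4 871/1000
5 5 8273/10000
6 6 2053/2500
DF(5y) is solved at step 5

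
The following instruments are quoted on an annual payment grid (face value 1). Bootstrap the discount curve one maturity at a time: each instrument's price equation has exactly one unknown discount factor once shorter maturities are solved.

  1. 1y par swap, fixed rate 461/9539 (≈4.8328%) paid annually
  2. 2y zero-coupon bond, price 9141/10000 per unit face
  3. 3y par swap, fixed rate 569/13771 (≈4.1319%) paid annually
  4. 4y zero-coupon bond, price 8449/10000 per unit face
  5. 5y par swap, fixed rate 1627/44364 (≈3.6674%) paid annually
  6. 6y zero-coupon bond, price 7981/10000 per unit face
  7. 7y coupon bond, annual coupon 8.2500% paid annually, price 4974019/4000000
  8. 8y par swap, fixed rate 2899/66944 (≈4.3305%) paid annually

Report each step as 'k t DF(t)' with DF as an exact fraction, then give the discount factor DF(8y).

step 1 [1y] swap r/1=461/9539: DF=(1 − 461/9539·(0))/(1+461/9539) = 9539/10000 ≈ 0.953900
step 2 [2y] zero: DF = P = 9141/10000 ≈ 0.914100
step 3 [3y] swap r/1=569/13771: DF=(1 − 569/13771·(0.953900+0.914100))/(1+569/13771) = 4431/5000 ≈ 0.886200
step 4 [4y] zero: DF = P = 8449/10000 ≈ 0.844900
step 5 [5y] swap r/1=1627/44364: DF=(1 − 1627/44364·(0.953900+0.914100+0.886200+0.844900))/(1+1627/44364) = 8373/10000 ≈ 0.837300
step 6 [6y] zero: DF = P = 7981/10000 ≈ 0.798100
step 7 [7y] bond c/1=33/400: DF=(4974019/4000000 − 33/400·(0.953900+0.914100+0.886200+0.844900+0.837300+0.798100))/(1+33/400) = 3749/5000 ≈ 0.749800
step 8 [8y] swap r/1=2899/66944: DF=(1 − 2899/66944·(0.953900+0.914100+0.886200+0.844900+0.837300+0.798100+0.749800))/(1+2899/66944) = 7101/10000 ≈ 0.710100

1 1 9539/10000
2 2 9141/10000
3 3 4431/5000
4 4 8449/10000
5 5 8373/10000
6 6 7981/10000
7 7 3749/5000
8 8 7101/10000
DF(8y) = 7101/10000 ≈ 0.710100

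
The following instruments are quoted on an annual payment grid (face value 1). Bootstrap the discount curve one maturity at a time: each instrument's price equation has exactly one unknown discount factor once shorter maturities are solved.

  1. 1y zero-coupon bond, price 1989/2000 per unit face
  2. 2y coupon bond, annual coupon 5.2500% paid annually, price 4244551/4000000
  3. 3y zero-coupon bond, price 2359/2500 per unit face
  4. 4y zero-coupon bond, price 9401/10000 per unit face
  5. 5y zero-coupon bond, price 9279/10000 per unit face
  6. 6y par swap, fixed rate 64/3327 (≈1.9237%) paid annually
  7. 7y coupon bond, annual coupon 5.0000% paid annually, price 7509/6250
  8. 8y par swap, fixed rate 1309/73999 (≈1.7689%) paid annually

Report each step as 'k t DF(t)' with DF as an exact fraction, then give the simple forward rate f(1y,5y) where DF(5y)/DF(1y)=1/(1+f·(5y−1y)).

1 1 1989/2000
2 2 4793/5000
3 3 2359/2500
4 4 9401/10000
5 5 9279/10000
6 6 557/625
7 7 8749/10000
8 8 8691/10000
f(1y,5y) = ((1989/2000)/(9279/10000) − 1)/(4) = 37/2062 ≈ 1.7944%

step 1 [1y] zero: DF = P = 1989/2000 ≈ 0.994500
step 2 [2y] bond c/1=21/400: DF=(4244551/4000000 − 21/400·(0.994500))/(1+21/400) = 4793/5000 ≈ 0.958600
step 3 [3y] zero: DF = P = 2359/2500 ≈ 0.943600
step 4 [4y] zero: DF = P = 9401/10000 ≈ 0.940100
step 5 [5y] zero: DF = P = 9279/10000 ≈ 0.927900
step 6 [6y] swap r/1=64/3327: DF=(1 − 64/3327·(0.994500+0.958600+0.943600+0.940100+0.927900))/(1+64/3327) = 557/625 ≈ 0.891200
step 7 [7y] bond c/1=1/20: DF=(7509/6250 − 1/20·(0.994500+0.958600+0.943600+0.940100+0.927900+0.891200))/(1+1/20) = 8749/10000 ≈ 0.874900
step 8 [8y] swap r/1=1309/73999: DF=(1 − 1309/73999·(0.994500+0.958600+0.943600+0.940100+0.927900+0.891200+0.874900))/(1+1309/73999) = 8691/10000 ≈ 0.869100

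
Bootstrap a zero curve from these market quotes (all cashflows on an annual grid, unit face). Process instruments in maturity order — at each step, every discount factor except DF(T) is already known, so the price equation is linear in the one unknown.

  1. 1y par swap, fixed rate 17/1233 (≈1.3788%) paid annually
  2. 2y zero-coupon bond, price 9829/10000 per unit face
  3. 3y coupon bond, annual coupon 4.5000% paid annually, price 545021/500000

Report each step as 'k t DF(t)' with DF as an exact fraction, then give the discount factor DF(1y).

step 1 [1y] swap r/1=17/1233: DF=(1 − 17/1233·(0))/(1+17/1233) = 1233/1250 ≈ 0.986400
step 2 [2y] zero: DF = P = 9829/10000 ≈ 0.982900
step 3 [3y] bond c/1=9/200: DF=(545021/500000 − 9/200·(0.986400+0.982900))/(1+9/200) = 9583/10000 ≈ 0.958300

1 1 1233/1250
2 2 9829/10000
3 3 9583/10000
DF(1y) = 1233/1250 ≈ 0.986400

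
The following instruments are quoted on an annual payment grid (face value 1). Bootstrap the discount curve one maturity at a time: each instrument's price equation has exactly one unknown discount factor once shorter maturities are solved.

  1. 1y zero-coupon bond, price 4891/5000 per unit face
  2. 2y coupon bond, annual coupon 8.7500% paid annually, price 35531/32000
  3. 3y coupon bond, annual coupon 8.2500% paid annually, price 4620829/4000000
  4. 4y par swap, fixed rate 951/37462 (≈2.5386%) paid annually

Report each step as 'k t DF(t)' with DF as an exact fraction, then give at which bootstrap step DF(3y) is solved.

1 1 4891/5000
2 2 9423/10000
3 3 1151/1250
4 4 9049/10000
DF(3y) is solved at step 3

step 1 [1y] zero: DF = P = 4891/5000 ≈ 0.978200
step 2 [2y] bond c/1=7/80: DF=(35531/32000 − 7/80·(0.978200))/(1+7/80) = 9423/10000 ≈ 0.942300
step 3 [3y] bond c/1=33/400: DF=(4620829/4000000 − 33/400·(0.978200+0.942300))/(1+33/400) = 1151/1250 ≈ 0.920800
step 4 [4y] swap r/1=951/37462: DF=(1 − 951/37462·(0.978200+0.942300+0.920800))/(1+951/37462) = 9049/10000 ≈ 0.904900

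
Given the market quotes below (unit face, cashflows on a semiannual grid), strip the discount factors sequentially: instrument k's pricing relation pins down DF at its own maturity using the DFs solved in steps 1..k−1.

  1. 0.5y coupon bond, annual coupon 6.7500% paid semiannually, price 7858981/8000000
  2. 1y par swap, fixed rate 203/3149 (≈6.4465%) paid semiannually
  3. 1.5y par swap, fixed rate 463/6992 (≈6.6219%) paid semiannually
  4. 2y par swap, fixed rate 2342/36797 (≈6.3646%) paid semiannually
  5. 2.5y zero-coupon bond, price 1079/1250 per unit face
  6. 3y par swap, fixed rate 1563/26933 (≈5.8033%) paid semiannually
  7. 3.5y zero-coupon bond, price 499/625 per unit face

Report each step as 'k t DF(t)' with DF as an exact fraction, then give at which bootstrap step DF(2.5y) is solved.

step 1 [0.5y] bond c/2=27/800: DF=(7858981/8000000 − 27/800·(0))/(1+27/800) = 9503/10000 ≈ 0.950300
step 2 [1y] swap r/2=203/6298: DF=(1 − 203/6298·(0.950300))/(1+203/6298) = 9391/10000 ≈ 0.939100
step 3 [1.5y] swap r/2=463/13984: DF=(1 − 463/13984·(0.950300+0.939100))/(1+463/13984) = 4537/5000 ≈ 0.907400
step 4 [2y] swap r/2=1171/36797: DF=(1 − 1171/36797·(0.950300+0.939100+0.907400))/(1+1171/36797) = 8829/10000 ≈ 0.882900
step 5 [2.5y] zero: DF = P = 1079/1250 ≈ 0.863200
step 6 [3y] swap r/2=1563/53866: DF=(1 − 1563/53866·(0.950300+0.939100+0.907400+0.882900+0.863200))/(1+1563/53866) = 8437/10000 ≈ 0.843700
step 7 [3.5y] zero: DF = P = 499/625 ≈ 0.798400

1 1/2 9503/10000
2 1 9391/10000
3 3/2 4537/5000
4 2 8829/10000
5 5/2 1079/1250
6 3 8437/10000
7 7/2 499/625
DF(2.5y) is solved at step 5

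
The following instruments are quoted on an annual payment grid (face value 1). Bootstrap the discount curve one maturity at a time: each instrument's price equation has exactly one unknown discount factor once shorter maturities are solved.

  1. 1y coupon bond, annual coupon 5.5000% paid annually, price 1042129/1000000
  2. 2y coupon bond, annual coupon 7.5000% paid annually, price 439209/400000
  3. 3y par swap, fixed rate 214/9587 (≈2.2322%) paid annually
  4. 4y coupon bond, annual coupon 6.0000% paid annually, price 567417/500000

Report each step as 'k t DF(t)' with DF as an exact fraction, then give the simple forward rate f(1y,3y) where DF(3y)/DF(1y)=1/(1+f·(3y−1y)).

step 1 [1y] bond c/1=11/200: DF=(1042129/1000000 − 11/200·(0))/(1+11/200) = 4939/5000 ≈ 0.987800
step 2 [2y] bond c/1=3/40: DF=(439209/400000 − 3/40·(0.987800))/(1+3/40) = 381/400 ≈ 0.952500
step 3 [3y] swap r/1=214/9587: DF=(1 − 214/9587·(0.987800+0.952500))/(1+214/9587) = 4679/5000 ≈ 0.935800
step 4 [4y] bond c/1=3/50: DF=(567417/500000 − 3/50·(0.987800+0.952500+0.935800))/(1+3/50) = 4539/5000 ≈ 0.907800

1 1 4939/5000
2 2 381/400
3 3 4679/5000
4 4 4539/5000
f(1y,3y) = ((4939/5000)/(4679/5000) − 1)/(2) = 130/4679 ≈ 2.7784%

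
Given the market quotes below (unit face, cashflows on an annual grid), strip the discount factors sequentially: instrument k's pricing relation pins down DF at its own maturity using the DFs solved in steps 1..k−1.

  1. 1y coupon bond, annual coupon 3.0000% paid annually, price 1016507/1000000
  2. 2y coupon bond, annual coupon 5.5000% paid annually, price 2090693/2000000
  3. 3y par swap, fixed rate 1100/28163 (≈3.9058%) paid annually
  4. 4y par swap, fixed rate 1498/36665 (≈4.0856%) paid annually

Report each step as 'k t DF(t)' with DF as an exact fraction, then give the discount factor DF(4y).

1 1 9869/10000
2 2 4697/5000
3 3 89/100
4 4 4251/5000
DF(4y) = 4251/5000 ≈ 0.850200

step 1 [1y] bond c/1=3/100: DF=(1016507/1000000 − 3/100·(0))/(1+3/100) = 9869/10000 ≈ 0.986900
step 2 [2y] bond c/1=11/200: DF=(2090693/2000000 − 11/200·(0.986900))/(1+11/200) = 4697/5000 ≈ 0.939400
step 3 [3y] swap r/1=1100/28163: DF=(1 − 1100/28163·(0.986900+0.939400))/(1+1100/28163) = 89/100 ≈ 0.890000
step 4 [4y] swap r/1=1498/36665: DF=(1 − 1498/36665·(0.986900+0.939400+0.890000))/(1+1498/36665) = 4251/5000 ≈ 0.850200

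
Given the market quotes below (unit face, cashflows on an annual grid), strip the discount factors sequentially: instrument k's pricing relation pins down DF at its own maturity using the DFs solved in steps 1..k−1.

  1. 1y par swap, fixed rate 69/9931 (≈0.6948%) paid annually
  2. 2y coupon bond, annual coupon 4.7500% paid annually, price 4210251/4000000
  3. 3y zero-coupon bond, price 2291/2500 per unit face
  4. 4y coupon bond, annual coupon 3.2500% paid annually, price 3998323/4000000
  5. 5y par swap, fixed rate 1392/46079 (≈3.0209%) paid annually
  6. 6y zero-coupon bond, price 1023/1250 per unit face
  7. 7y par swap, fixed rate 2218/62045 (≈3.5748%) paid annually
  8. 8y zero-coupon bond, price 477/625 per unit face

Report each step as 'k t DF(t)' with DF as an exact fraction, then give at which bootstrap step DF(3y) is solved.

1 1 9931/10000
2 2 4799/5000
3 3 2291/2500
4 4 4389/5000
5 5 538/625
6 6 1023/1250
7 7 3891/5000
8 8 477/625
DF(3y) is solved at step 3

step 1 [1y] swap r/1=69/9931: DF=(1 − 69/9931·(0))/(1+69/9931) = 9931/10000 ≈ 0.993100
step 2 [2y] bond c/1=19/400: DF=(4210251/4000000 − 19/400·(0.993100))/(1+19/400) = 4799/5000 ≈ 0.959800
step 3 [3y] zero: DF = P = 2291/2500 ≈ 0.916400
step 4 [4y] bond c/1=13/400: DF=(3998323/4000000 − 13/400·(0.993100+0.959800+0.916400))/(1+13/400) = 4389/5000 ≈ 0.877800
step 5 [5y] swap r/1=1392/46079: DF=(1 − 1392/46079·(0.993100+0.959800+0.916400+0.877800))/(1+1392/46079) = 538/625 ≈ 0.860800
step 6 [6y] zero: DF = P = 1023/1250 ≈ 0.818400
step 7 [7y] swap r/1=2218/62045: DF=(1 − 2218/62045·(0.993100+0.959800+0.916400+0.877800+0.860800+0.818400))/(1+2218/62045) = 3891/5000 ≈ 0.778200
step 8 [8y] zero: DF = P = 477/625 ≈ 0.763200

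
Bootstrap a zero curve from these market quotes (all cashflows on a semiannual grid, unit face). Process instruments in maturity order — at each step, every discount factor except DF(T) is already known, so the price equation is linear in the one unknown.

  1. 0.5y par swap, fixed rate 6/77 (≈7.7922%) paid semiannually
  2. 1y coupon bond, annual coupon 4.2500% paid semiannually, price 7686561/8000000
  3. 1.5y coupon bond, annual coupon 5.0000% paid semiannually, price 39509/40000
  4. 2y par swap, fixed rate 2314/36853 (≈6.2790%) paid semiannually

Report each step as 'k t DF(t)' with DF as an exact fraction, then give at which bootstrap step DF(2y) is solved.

step 1 [0.5y] swap r/2=3/77: DF=(1 − 3/77·(0))/(1+3/77) = 77/80 ≈ 0.962500
step 2 [1y] bond c/2=17/800: DF=(7686561/8000000 − 17/800·(0.962500))/(1+17/800) = 1151/1250 ≈ 0.920800
step 3 [1.5y] bond c/2=1/40: DF=(39509/40000 − 1/40·(0.962500+0.920800))/(1+1/40) = 9177/10000 ≈ 0.917700
step 4 [2y] swap r/2=1157/36853: DF=(1 − 1157/36853·(0.962500+0.920800+0.917700))/(1+1157/36853) = 8843/10000 ≈ 0.884300

1 1/2 77/80
2 1 1151/1250
3 3/2 9177/10000
4 2 8843/10000
DF(2y) is solved at step 4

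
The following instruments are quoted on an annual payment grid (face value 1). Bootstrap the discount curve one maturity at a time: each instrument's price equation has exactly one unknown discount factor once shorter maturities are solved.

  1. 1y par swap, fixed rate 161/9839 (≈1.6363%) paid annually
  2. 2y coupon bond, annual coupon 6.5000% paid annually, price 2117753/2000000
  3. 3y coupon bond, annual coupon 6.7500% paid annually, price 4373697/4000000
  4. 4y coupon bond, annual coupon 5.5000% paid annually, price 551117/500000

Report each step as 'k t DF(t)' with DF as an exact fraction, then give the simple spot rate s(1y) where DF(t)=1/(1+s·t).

step 1 [1y] swap r/1=161/9839: DF=(1 − 161/9839·(0))/(1+161/9839) = 9839/10000 ≈ 0.983900
step 2 [2y] bond c/1=13/200: DF=(2117753/2000000 − 13/200·(0.983900))/(1+13/200) = 4671/5000 ≈ 0.934200
step 3 [3y] bond c/1=27/400: DF=(4373697/4000000 − 27/400·(0.983900+0.934200))/(1+27/400) = 903/1000 ≈ 0.903000
step 4 [4y] bond c/1=11/200: DF=(551117/500000 − 11/200·(0.983900+0.934200+0.903000))/(1+11/200) = 8977/10000 ≈ 0.897700

1 1 9839/10000
2 2 4671/5000
3 3 903/1000
4 4 8977/10000
s(1y) = (1/(9839/10000) − 1)/(1) = 161/9839 ≈ 1.6363%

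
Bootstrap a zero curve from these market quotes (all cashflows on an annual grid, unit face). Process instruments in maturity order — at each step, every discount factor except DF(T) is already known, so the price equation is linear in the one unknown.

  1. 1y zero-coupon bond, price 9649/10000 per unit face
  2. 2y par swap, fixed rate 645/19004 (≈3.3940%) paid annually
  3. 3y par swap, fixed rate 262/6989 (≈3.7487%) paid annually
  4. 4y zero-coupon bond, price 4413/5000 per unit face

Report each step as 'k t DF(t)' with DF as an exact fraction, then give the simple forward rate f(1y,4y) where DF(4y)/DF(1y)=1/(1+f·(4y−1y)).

1 1 9649/10000
2 2 1871/2000
3 3 1119/1250
4 4 4413/5000
f(1y,4y) = ((9649/10000)/(4413/5000) − 1)/(3) = 823/26478 ≈ 3.1082%

step 1 [1y] zero: DF = P = 9649/10000 ≈ 0.964900
step 2 [2y] swap r/1=645/19004: DF=(1 − 645/19004·(0.964900))/(1+645/19004) = 1871/2000 ≈ 0.935500
step 3 [3y] swap r/1=262/6989: DF=(1 − 262/6989·(0.964900+0.935500))/(1+262/6989) = 1119/1250 ≈ 0.895200
step 4 [4y] zero: DF = P = 4413/5000 ≈ 0.882600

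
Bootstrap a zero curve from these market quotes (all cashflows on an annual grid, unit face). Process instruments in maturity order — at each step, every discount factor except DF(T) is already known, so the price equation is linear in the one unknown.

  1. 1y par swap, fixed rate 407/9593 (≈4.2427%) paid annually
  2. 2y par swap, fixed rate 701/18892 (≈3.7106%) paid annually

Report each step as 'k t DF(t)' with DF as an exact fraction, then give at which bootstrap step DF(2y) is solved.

step 1 [1y] swap r/1=407/9593: DF=(1 − 407/9593·(0))/(1+407/9593) = 9593/10000 ≈ 0.959300
step 2 [2y] swap r/1=701/18892: DF=(1 − 701/18892·(0.959300))/(1+701/18892) = 9299/10000 ≈ 0.929900

1 1 9593/10000
2 2 9299/10000
DF(2y) is solved at step 2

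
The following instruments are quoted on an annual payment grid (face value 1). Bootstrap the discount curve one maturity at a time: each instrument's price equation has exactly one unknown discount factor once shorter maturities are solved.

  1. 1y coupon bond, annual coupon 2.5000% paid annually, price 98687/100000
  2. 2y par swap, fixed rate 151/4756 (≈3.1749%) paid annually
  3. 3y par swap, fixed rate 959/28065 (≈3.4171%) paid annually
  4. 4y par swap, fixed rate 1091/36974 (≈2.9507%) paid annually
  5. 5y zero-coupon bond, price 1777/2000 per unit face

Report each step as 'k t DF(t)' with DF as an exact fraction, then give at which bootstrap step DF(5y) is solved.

1 1 2407/2500
2 2 2349/2500
3 3 9041/10000
4 4 8909/10000
5 5 1777/2000
DF(5y) is solved at step 5

step 1 [1y] bond c/1=1/40: DF=(98687/100000 − 1/40·(0))/(1+1/40) = 2407/2500 ≈ 0.962800
step 2 [2y] swap r/1=151/4756: DF=(1 − 151/4756·(0.962800))/(1+151/4756) = 2349/2500 ≈ 0.939600
step 3 [3y] swap r/1=959/28065: DF=(1 − 959/28065·(0.962800+0.939600))/(1+959/28065) = 9041/10000 ≈ 0.904100
step 4 [4y] swap r/1=1091/36974: DF=(1 − 1091/36974·(0.962800+0.939600+0.904100))/(1+1091/36974) = 8909/10000 ≈ 0.890900
step 5 [5y] zero: DF = P = 1777/2000 ≈ 0.888500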